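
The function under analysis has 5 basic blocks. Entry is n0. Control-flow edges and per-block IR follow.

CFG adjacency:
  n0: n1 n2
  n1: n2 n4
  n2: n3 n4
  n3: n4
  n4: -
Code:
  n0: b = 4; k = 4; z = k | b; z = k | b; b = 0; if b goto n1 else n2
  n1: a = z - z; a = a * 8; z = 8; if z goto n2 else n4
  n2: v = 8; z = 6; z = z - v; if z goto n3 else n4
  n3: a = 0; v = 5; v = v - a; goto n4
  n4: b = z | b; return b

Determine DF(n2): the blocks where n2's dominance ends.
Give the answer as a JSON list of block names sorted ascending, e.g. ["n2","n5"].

Answer: ["n4"]

Working:
idom tree: n1←n0 n2←n0 n3←n2 n4←n0
Dom∩ at merges:
  n2: preds {n0,n1}: {n0} ∩ {n0,n1} = {n0}; idom=n0
  n4: preds {n1,n2,n3}: {n0,n1} ∩ {n0,n2} ∩ {n0,n2,n3} = {n0}; idom=n0

DF walk-up:
  join n2 pred n0: · stop@n0
  join n2 pred n1: n1 stop@n0
  join n4 pred n1: n1 stop@n0
  join n4 pred n2: n2 stop@n0
  join n4 pred n3: n3→n2 stop@n0
  DF(n0)=∅
  DF(n1)={n2,n4}
  DF(n2)={n4}
  DF(n3)={n4}
  DF(n4)=∅

DF(n2) = ["n4"]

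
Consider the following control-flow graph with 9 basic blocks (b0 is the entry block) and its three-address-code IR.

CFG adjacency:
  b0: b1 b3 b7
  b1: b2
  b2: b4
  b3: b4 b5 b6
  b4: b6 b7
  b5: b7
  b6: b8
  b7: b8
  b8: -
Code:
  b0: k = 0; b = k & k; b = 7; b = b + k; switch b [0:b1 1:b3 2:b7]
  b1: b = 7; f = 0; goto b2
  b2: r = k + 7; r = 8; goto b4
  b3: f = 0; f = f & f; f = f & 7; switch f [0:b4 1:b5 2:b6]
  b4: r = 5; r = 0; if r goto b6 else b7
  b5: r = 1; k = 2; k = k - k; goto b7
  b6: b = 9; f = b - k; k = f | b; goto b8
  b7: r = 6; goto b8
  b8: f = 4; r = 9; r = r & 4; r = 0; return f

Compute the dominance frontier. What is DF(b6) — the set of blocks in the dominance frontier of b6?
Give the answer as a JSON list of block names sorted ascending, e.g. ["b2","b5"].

Answer: ["b8"]

Analysis:
idom tree: b1←b0 b2←b1 b3←b0 b4←b0 b5←b3 b6←b0 b7←b0 b8←b0
Join-block Dom:
  b4: preds {b2,b3}: {b0,b1,b2} ∩ {b0,b3} = {b0}; idom=b0
  b6: preds {b3,b4}: {b0,b3} ∩ {b0,b4} = {b0}; idom=b0
  b7: preds {b0,b4,b5}: {b0} ∩ {b0,b4} ∩ {b0,b3,b5} = {b0}; idom=b0
  b8: preds {b6,b7}: {b0,b6} ∩ {b0,b7} = {b0}; idom=b0

DF derivation:
  join b4 pred b2: b2→b1 stop@b0
  join b4 pred b3: b3 stop@b0
  join b6 pred b3: b3 stop@b0
  join b6 pred b4: b4 stop@b0
  join b7 pred b0: · stop@b0
  join b7 pred b4: b4 stop@b0
  join b7 pred b5: b5→b3 stop@b0
  join b8 pred b6: b6 stop@b0
  join b8 pred b7: b7 stop@b0
  b0: DF=∅
  b1: DF={b4}
  b2: DF={b4}
  b3: DF={b4,b6,b7}
  b4: DF={b6,b7}
  b5: DF={b7}
  b6: DF={b8}
  b7: DF={b8}
  b8: DF=∅

DF(b6) = ["b8"]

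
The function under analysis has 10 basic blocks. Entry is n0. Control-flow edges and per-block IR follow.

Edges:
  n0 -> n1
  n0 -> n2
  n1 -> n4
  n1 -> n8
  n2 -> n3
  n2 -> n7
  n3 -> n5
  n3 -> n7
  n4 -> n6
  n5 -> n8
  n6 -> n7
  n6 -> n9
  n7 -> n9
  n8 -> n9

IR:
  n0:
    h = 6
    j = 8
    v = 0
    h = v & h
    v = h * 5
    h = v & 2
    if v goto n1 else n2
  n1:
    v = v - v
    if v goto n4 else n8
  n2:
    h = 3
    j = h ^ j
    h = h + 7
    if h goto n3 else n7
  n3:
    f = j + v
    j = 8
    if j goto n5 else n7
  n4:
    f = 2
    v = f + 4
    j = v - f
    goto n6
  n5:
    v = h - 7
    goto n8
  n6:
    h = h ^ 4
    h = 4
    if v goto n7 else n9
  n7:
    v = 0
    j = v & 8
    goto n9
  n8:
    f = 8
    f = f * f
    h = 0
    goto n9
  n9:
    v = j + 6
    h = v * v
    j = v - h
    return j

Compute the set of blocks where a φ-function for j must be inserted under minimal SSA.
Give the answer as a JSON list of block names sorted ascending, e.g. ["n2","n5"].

Answer: ["n7", "n8", "n9"]

Derivation:
idom tree: n1←n0 n2←n0 n3←n2 n4←n1 n5←n3 n6←n4 n7←n0 n8←n0 n9←n0
Dom at joins:
  n7: preds {n2,n3,n6}: {n0,n2} ∩ {n0,n2,n3} ∩ {n0,n1,n4,n6} = {n0}; idom=n0
  n8: preds {n1,n5}: {n0,n1} ∩ {n0,n2,n3,n5} = {n0}; idom=n0
  n9: preds {n6,n7,n8}: {n0,n1,n4,n6} ∩ {n0,n7} ∩ {n0,n8} = {n0}; idom=n0

Frontier:
  join n7 pred n2: n2 stop@n0
  join n7 pred n3: n3→n2 stop@n0
  join n7 pred n6: n6→n4→n1 stop@n0
  join n8 pred n1: n1 stop@n0
  join n8 pred n5: n5→n3→n2 stop@n0
  join n9 pred n6: n6→n4→n1 stop@n0
  join n9 pred n7: n7 stop@n0
  join n9 pred n8: n8 stop@n0
  DF(n0)=∅
  DF(n1)={n7,n8,n9}
  DF(n2)={n7,n8}
  DF(n3)={n7,n8}
  DF(n4)={n7,n9}
  DF(n5)={n8}
  DF(n6)={n7,n9}
  DF(n7)={n9}
  DF(n8)={n9}
  DF(n9)=∅

φ for j: defs {n0,n2,n3,n4,n7,n9}
  DF⁺ = {n7,n8,n9}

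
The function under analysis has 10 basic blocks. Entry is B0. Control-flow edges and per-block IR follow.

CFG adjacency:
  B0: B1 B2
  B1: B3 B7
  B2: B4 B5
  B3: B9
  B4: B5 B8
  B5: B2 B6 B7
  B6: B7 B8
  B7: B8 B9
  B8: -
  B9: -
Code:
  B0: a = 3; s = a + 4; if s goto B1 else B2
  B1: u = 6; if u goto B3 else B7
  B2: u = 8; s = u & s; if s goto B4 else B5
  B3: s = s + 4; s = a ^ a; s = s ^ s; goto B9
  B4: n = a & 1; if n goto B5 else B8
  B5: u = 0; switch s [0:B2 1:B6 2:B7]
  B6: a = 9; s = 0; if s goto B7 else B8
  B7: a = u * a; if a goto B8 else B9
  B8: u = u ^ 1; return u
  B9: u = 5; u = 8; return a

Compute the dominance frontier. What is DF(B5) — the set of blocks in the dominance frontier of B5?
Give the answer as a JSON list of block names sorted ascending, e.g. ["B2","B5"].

Answer: ["B2", "B7", "B8"]

Derivation:
idom tree: B1←B0 B2←B0 B3←B1 B4←B2 B5←B2 B6←B5 B7←B0 B8←B0 B9←B0
Dom∩ at merges:
  B2: preds {B0,B5}: {B0} ∩ {B0,B2,B5} = {B0}; idom=B0
  B5: preds {B2,B4}: {B0,B2} ∩ {B0,B2,B4} = {B0,B2}; idom=B2
  B7: preds {B1,B5,B6}: {B0,B1} ∩ {B0,B2,B5} ∩ {B0,B2,B5,B6} = {B0}; idom=B0
  B8: preds {B4,B6,B7}: {B0,B2,B4} ∩ {B0,B2,B5,B6} ∩ {B0,B7} = {B0}; idom=B0
  B9: preds {B3,B7}: {B0,B1,B3} ∩ {B0,B7} = {B0}; idom=B0

DF derivation:
  join B2 pred B0: · stop@B0
  join B2 pred B5: B5→B2 stop@B0
  join B5 pred B2: · stop@B2
  join B5 pred B4: B4 stop@B2
  join B7 pred B1: B1 stop@B0
  join B7 pred B5: B5→B2 stop@B0
  join B7 pred B6: B6→B5→B2 stop@B0
  join B8 pred B4: B4→B2 stop@B0
  join B8 pred B6: B6→B5→B2 stop@B0
  join B8 pred B7: B7 stop@B0
  join B9 pred B3: B3→B1 stop@B0
  join B9 pred B7: B7 stop@B0
  DF(B0)=∅
  DF(B1)={B7,B9}
  DF(B2)={B2,B7,B8}
  DF(B3)={B9}
  DF(B4)={B5,B8}
  DF(B5)={B2,B7,B8}
  DF(B6)={B7,B8}
  DF(B7)={B8,B9}
  DF(B8)=∅
  DF(B9)=∅

DF(B5) = ["B2", "B7", "B8"]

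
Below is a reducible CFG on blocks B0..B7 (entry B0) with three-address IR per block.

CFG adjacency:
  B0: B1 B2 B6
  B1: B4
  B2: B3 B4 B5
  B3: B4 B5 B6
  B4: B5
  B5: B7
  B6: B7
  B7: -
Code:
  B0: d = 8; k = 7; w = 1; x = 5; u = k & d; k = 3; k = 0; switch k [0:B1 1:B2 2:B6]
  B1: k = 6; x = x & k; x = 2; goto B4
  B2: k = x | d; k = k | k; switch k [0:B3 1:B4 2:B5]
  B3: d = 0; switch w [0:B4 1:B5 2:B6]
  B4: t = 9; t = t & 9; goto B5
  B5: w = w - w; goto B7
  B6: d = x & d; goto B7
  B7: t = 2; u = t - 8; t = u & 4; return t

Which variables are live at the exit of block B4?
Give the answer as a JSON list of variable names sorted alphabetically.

Answer: ["w"]

Derivation:
Block summaries:
  B0: def={d,k,u,w,x} ue=∅
  B1: def={k,x} ue={x}
  B2: def={k} ue={d,x}
  B3: def={d} ue={w}
  B4: def={t} ue=∅
  B5: def={w} ue={w}
  B6: def={d} ue={d,x}
  B7: def={t,u} ue=∅

Backward fixpoint:
  live B0: ∅→{d,w,x}
  live B1: {w,x}→{w}
  live B2: {d,w,x}→{w,x}
  live B3: {w,x}→{d,w,x}
  live B4: {w}→{w}
  live B5: {w}→∅
  live B6: {d,x}→∅
  live B7: ∅→∅

live-out(B4) = ["w"]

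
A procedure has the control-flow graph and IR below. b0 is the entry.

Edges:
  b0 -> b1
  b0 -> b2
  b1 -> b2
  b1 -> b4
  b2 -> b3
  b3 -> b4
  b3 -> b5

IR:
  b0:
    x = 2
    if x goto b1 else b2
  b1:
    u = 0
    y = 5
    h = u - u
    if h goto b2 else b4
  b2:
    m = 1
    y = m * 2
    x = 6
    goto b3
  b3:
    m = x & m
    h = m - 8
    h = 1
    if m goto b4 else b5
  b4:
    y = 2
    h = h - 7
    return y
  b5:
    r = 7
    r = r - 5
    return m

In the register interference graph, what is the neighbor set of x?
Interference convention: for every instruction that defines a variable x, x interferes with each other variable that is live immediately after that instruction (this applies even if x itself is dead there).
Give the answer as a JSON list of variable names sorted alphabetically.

Answer: ["m"]

Analysis:
Block summaries:
  b0 def {x} use ∅
  b1 def {h,u,y} use ∅
  b2 def {m,x,y} use ∅
  b3 def {h,m} use {m,x}
  b4 def {h,y} use {h}
  b5 def {r} use {m}

Liveness:
  b0 li=∅ lo=∅
  b1 li=∅ lo={h}
  b2 li=∅ lo={m,x}
  b3 li={m,x} lo={h,m}
  b4 li={h} lo=∅
  b5 li={m} lo=∅

Interfere edges:
  h — {m,y}
  m — {h,r,x,y}
  r — {m}
  u — {y}
  x — {m}
  y — {h,m,u}

N(x) = ["m"]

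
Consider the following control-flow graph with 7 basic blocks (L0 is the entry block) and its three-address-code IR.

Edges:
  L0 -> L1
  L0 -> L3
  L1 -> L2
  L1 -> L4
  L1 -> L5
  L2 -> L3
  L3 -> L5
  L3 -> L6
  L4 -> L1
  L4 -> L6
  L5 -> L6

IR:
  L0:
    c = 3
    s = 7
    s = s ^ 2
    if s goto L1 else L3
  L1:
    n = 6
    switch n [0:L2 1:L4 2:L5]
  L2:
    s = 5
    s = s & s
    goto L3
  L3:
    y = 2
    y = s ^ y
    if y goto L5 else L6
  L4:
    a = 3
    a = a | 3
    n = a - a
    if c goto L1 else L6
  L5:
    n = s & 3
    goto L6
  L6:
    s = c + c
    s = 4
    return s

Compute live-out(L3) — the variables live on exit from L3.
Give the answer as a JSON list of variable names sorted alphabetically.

def/use:
  L0: {c,s} / ∅
  L1: {n} / ∅
  L2: {s} / ∅
  L3: {y} / {s}
  L4: {a,n} / {c}
  L5: {n} / {s}
  L6: {s} / {c}

Liveness:
  live L0: ∅→{c,s}
  live L1: {c,s}→{c,s}
  live L2: {c}→{c,s}
  live L3: {c,s}→{c,s}
  live L4: {c,s}→{c,s}
  live L5: {c,s}→{c}
  live L6: {c}→∅

live-out(L3) = ["c", "s"]

Answer: ["c", "s"]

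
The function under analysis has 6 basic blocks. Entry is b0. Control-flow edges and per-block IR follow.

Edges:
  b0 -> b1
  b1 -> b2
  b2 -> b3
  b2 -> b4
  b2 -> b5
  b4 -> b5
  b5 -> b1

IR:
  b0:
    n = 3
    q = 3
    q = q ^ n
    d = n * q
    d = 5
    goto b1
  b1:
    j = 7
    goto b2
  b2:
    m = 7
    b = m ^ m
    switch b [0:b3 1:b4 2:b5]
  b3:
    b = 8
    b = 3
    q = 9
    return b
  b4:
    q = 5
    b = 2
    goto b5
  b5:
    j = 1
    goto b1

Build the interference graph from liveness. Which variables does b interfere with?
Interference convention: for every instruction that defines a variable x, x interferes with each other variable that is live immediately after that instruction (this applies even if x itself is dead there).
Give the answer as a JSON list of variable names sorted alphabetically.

Answer: ["q"]

Analysis:
def/use:
  b0: {d,n,q} / ∅
  b1: {j} / ∅
  b2: {b,m} / ∅
  b3: {b,q} / ∅
  b4: {b,q} / ∅
  b5: {j} / ∅

Liveness:
  b0: in=∅ out=∅
  b1: in=∅ out=∅
  b2: in=∅ out=∅
  b3: in=∅ out=∅
  b4: in=∅ out=∅
  b5: in=∅ out=∅

Conflict graph:
  b — {q}
  d — ∅
  j — ∅
  m — ∅
  n — {q}
  q — {b,n}

N(b) = ["q"]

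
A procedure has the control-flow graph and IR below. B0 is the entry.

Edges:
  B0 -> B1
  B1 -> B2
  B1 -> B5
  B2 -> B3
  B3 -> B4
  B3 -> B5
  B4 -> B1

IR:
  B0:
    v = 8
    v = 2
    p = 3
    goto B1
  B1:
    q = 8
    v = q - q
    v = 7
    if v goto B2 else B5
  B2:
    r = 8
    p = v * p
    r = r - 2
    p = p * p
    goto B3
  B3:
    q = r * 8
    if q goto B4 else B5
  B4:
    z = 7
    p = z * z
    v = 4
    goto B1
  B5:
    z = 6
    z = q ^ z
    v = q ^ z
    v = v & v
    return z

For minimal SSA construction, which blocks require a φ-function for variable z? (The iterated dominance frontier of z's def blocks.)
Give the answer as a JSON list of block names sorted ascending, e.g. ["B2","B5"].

Answer: ["B1"]

Analysis:
idom tree: B1←B0 B2←B1 B3←B2 B4←B3 B5←B1
Dom at joins:
  B1: preds {B0,B4}: {B0} ∩ {B0,B1,B2,B3,B4} = {B0}; idom=B0
  B5: preds {B1,B3}: {B0,B1} ∩ {B0,B1,B2,B3} = {B0,B1}; idom=B1

DF derivation:
  join B1 pred B0: · stop@B0
  join B1 pred B4: B4→B3→B2→B1 stop@B0
  join B5 pred B1: · stop@B1
  join B5 pred B3: B3→B2 stop@B1
  DF(B0)=∅
  DF(B1)={B1}
  DF(B2)={B1,B5}
  DF(B3)={B1,B5}
  DF(B4)={B1}
  DF(B5)=∅

φ for z: defs {B4,B5}
  DF⁺ = {B1}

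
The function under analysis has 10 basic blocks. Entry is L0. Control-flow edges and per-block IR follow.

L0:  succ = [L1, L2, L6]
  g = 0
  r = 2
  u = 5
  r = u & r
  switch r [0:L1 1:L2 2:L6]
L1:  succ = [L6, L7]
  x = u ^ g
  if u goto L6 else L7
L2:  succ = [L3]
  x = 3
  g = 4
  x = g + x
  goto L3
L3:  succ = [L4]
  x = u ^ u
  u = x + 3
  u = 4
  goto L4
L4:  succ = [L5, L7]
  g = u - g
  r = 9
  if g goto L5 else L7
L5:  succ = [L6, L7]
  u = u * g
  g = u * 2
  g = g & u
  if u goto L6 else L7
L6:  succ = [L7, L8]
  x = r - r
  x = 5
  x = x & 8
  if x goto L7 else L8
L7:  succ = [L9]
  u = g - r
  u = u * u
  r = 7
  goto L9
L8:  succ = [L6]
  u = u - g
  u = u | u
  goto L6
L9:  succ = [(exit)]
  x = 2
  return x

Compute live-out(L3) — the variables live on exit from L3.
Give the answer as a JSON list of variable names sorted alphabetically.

Block summaries:
  L0: def={g,r,u} ue=∅
  L1: def={x} ue={g,u}
  L2: def={g,x} ue=∅
  L3: def={u,x} ue={u}
  L4: def={g,r} ue={g,u}
  L5: def={g,u} ue={g,u}
  L6: def={x} ue={r}
  L7: def={r,u} ue={g,r}
  L8: def={u} ue={g,u}
  L9: def={x} ue=∅

Live sets:
  live L0: ∅→{g,r,u}
  live L1: {g,r,u}→{g,r,u}
  live L2: {u}→{g,u}
  live L3: {g,u}→{g,u}
  live L4: {g,u}→{g,r,u}
  live L5: {g,r,u}→{g,r,u}
  live L6: {g,r,u}→{g,r,u}
  live L7: {g,r}→∅
  live L8: {g,r,u}→{g,r,u}
  live L9: ∅→∅

live-out(L3) = ["g", "u"]

Answer: ["g", "u"]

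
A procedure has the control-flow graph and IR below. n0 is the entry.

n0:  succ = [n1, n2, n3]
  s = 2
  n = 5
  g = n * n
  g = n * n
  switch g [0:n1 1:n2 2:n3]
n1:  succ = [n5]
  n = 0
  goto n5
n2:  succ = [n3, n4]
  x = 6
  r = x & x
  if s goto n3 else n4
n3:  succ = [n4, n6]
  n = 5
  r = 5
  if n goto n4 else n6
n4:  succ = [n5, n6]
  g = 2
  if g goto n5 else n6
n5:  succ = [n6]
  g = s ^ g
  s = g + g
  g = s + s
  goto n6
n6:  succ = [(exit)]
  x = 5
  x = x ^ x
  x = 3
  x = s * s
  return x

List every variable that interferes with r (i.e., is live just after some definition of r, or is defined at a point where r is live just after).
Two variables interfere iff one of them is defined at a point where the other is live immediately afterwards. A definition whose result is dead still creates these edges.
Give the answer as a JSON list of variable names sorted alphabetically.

Per-block:
  n0: def={g,n,s} ue=∅
  n1: def={n} ue=∅
  n2: def={r,x} ue={s}
  n3: def={n,r} ue=∅
  n4: def={g} ue=∅
  n5: def={g,s} ue={g,s}
  n6: def={x} ue={s}

Live sets:
  n0 li=∅ lo={g,s}
  n1 li={g,s} lo={g,s}
  n2 li={s} lo={s}
  n3 li={s} lo={s}
  n4 li={s} lo={g,s}
  n5 li={g,s} lo={s}
  n6 li={s} lo=∅

Interference:
  g: {n,s}
  n: {g,r,s}
  r: {n,s}
  s: {g,n,r,x}
  x: {s}

N(r) = ["n", "s"]

Answer: ["n", "s"]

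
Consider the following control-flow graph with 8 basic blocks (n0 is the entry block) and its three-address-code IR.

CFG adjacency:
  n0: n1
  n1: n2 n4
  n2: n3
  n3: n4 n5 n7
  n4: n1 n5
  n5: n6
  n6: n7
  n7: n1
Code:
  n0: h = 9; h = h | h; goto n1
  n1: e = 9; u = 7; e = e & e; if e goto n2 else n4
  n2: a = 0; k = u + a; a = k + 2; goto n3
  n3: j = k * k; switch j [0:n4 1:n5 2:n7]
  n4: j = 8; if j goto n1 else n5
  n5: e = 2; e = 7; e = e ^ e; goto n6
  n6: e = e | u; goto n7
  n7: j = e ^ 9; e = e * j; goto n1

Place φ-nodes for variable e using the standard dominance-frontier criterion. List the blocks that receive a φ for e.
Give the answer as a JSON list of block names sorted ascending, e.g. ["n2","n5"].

idom tree: n1←n0 n2←n1 n3←n2 n4←n1 n5←n1 n6←n5 n7←n1
Join-block Dom:
  n1: preds {n0,n4,n7}: {n0} ∩ {n0,n1,n4} ∩ {n0,n1,n7} = {n0}; idom=n0
  n4: preds {n1,n3}: {n0,n1} ∩ {n0,n1,n2,n3} = {n0,n1}; idom=n1
  n5: preds {n3,n4}: {n0,n1,n2,n3} ∩ {n0,n1,n4} = {n0,n1}; idom=n1
  n7: preds {n3,n6}: {n0,n1,n2,n3} ∩ {n0,n1,n5,n6} = {n0,n1}; idom=n1

Frontier:
  join n1 pred n0: · stop@n0
  join n1 pred n4: n4→n1 stop@n0
  join n1 pred n7: n7→n1 stop@n0
  join n4 pred n1: · stop@n1
  join n4 pred n3: n3→n2 stop@n1
  join n5 pred n3: n3→n2 stop@n1
  join n5 pred n4: n4 stop@n1
  join n7 pred n3: n3→n2 stop@n1
  join n7 pred n6: n6→n5 stop@n1
  n0 → ∅
  n1 → {n1}
  n2 → {n4,n5,n7}
  n3 → {n4,n5,n7}
  n4 → {n1,n5}
  n5 → {n7}
  n6 → {n7}
  n7 → {n1}

φ for e: defs {n1,n5,n6,n7}
  DF⁺ = {n1,n7}

Answer: ["n1", "n7"]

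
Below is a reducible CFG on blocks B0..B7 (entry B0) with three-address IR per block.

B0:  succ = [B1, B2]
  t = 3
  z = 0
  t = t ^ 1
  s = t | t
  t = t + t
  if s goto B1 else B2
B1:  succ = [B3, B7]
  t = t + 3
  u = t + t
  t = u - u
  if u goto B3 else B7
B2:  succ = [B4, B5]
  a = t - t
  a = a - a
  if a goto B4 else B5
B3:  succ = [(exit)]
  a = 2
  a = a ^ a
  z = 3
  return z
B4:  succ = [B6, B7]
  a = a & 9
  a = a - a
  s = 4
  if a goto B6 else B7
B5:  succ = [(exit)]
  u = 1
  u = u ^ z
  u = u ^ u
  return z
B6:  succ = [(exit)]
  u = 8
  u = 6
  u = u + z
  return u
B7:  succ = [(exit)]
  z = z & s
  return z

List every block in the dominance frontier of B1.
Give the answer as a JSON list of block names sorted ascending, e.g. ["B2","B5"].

idom tree: B1←B0 B2←B0 B3←B1 B4←B2 B5←B2 B6←B4 B7←B0
Dom∩ at merges:
  B7: preds {B1,B4}: {B0,B1} ∩ {B0,B2,B4} = {B0}; idom=B0

DF derivation:
  B7←B1: walk B1 to B0
  B7←B4: walk B4→B2 to B0
  B0 → ∅
  B1 → {B7}
  B2 → {B7}
  B3 → ∅
  B4 → {B7}
  B5 → ∅
  B6 → ∅
  B7 → ∅

DF(B1) = ["B7"]

Answer: ["B7"]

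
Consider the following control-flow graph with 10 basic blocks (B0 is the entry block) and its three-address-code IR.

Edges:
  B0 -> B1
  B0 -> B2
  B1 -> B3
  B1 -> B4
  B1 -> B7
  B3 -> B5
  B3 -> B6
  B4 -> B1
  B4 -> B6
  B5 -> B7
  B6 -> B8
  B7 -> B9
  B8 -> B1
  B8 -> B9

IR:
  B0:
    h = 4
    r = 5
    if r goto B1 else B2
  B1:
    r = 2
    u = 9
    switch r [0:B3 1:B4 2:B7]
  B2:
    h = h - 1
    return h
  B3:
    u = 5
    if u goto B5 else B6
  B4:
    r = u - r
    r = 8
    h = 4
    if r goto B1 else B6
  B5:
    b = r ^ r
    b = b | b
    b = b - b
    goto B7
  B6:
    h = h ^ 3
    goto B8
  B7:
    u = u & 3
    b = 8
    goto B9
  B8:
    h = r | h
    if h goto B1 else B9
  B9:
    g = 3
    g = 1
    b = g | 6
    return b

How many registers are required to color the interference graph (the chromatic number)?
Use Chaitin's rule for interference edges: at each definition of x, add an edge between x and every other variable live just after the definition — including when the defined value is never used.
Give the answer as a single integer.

Answer: 3

Derivation:
Block summaries:
  B0: def={h,r} ue=∅
  B1: def={r,u} ue=∅
  B2: def={h} ue={h}
  B3: def={u} ue=∅
  B4: def={h,r} ue={r,u}
  B5: def={b} ue={r}
  B6: def={h} ue={h}
  B7: def={b,u} ue={u}
  B8: def={h} ue={h,r}
  B9: def={b,g} ue=∅

Live sets:
  B0: in=∅ out={h}
  B1: in={h} out={h,r,u}
  B2: in={h} out=∅
  B3: in={h,r} out={h,r,u}
  B4: in={r,u} out={h,r}
  B5: in={r,u} out={u}
  B6: in={h,r} out={h,r}
  B7: in={u} out=∅
  B8: in={h,r} out={h}
  B9: in=∅ out=∅

Interfere edges:
  b↔{u}
  g↔∅
  h↔{r,u}
  r↔{h,u}
  u↔{b,h,r}

Registers:
  {h,r,u} pairwise interfere (3-clique) ⇒ χ ≥ 3
  3-colouring: R0={g,u}  R1={b,h}  R2={r}
  χ = 3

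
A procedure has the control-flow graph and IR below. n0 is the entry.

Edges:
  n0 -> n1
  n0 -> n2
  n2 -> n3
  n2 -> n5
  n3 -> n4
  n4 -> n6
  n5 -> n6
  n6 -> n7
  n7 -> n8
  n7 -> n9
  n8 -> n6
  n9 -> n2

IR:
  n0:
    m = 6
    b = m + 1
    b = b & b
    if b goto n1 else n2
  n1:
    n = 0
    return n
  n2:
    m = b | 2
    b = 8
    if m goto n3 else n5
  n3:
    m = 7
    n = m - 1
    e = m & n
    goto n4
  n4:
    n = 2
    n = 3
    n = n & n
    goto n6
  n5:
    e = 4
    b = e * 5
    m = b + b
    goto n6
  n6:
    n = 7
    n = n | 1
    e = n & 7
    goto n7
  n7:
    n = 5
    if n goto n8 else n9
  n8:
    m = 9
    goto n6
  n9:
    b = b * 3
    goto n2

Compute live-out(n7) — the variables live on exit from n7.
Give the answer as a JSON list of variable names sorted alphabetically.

def/use:
  n0: {b,m} / ∅
  n1: {n} / ∅
  n2: {b,m} / {b}
  n3: {e,m,n} / ∅
  n4: {n} / ∅
  n5: {b,e,m} / ∅
  n6: {e,n} / ∅
  n7: {n} / ∅
  n8: {m} / ∅
  n9: {b} / {b}

Liveness:
  n0 li=∅ lo={b}
  n1 li=∅ lo=∅
  n2 li={b} lo={b}
  n3 li={b} lo={b}
  n4 li={b} lo={b}
  n5 li=∅ lo={b}
  n6 li={b} lo={b}
  n7 li={b} lo={b}
  n8 li={b} lo={b}
  n9 li={b} lo={b}

live-out(n7) = ["b"]

Answer: ["b"]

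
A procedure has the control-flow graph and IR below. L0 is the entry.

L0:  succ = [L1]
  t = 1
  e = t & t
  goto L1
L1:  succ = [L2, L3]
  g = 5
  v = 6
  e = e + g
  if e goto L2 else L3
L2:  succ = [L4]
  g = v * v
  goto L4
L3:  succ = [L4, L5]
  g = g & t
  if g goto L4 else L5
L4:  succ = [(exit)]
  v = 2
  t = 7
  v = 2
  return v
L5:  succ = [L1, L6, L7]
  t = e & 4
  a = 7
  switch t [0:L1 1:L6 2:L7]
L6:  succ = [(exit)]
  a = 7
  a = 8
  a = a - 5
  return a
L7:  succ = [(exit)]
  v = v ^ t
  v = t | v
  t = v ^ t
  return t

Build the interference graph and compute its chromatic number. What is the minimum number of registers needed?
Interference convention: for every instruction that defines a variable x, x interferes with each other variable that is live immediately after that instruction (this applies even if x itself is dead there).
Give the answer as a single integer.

Answer: 4

Derivation:
def/use:
  L0: {e,t} / ∅
  L1: {e,g,v} / {e}
  L2: {g} / {v}
  L3: {g} / {g,t}
  L4: {t,v} / ∅
  L5: {a,t} / {e}
  L6: {a} / ∅
  L7: {t,v} / {t,v}

Backward fixpoint:
  L0 li=∅ lo={e,t}
  L1 li={e,t} lo={e,g,t,v}
  L2 li={v} lo=∅
  L3 li={e,g,t,v} lo={e,v}
  L4 li=∅ lo=∅
  L5 li={e,v} lo={e,t,v}
  L6 li=∅ lo=∅
  L7 li={t,v} lo=∅

Interfere edges:
  a↔{e,t,v}
  e↔{a,g,t,v}
  g↔{e,t,v}
  t↔{a,e,g,v}
  v↔{a,e,g,t}

Colouring:
  clique {a,e,t,v} ⇒ need ≥ 4
  4-colouring: R0={e}  R1={t}  R2={v}  R3={a,g}
  χ = 4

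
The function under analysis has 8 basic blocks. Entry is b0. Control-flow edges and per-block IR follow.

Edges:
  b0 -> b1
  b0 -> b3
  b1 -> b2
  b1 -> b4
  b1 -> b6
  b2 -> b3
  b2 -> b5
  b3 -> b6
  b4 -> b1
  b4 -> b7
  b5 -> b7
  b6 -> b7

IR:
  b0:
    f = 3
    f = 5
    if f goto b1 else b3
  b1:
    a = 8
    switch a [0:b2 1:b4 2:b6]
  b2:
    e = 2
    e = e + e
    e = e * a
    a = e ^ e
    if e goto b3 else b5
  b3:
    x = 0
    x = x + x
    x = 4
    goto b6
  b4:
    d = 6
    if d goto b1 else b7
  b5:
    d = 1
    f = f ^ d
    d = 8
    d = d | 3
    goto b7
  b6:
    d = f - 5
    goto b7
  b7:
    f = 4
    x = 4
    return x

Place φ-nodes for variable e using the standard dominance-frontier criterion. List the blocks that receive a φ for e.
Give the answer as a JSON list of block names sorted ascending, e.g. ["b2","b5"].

Answer: ["b3", "b6", "b7"]

Analysis:
idom tree: b1←b0 b2←b1 b3←b0 b4←b1 b5←b2 b6←b0 b7←b0
Join-block Dom:
  b1: preds {b0,b4}: {b0} ∩ {b0,b1,b4} = {b0}; idom=b0
  b3: preds {b0,b2}: {b0} ∩ {b0,b1,b2} = {b0}; idom=b0
  b6: preds {b1,b3}: {b0,b1} ∩ {b0,b3} = {b0}; idom=b0
  b7: preds {b4,b5,b6}: {b0,b1,b4} ∩ {b0,b1,b2,b5} ∩ {b0,b6} = {b0}; idom=b0

Frontier:
  join b1 pred b0: · stop@b0
  join b1 pred b4: b4→b1 stop@b0
  join b3 pred b0: · stop@b0
  join b3 pred b2: b2→b1 stop@b0
  join b6 pred b1: b1 stop@b0
  join b6 pred b3: b3 stop@b0
  join b7 pred b4: b4→b1 stop@b0
  join b7 pred b5: b5→b2→b1 stop@b0
  join b7 pred b6: b6 stop@b0
  DF(b0)=∅
  DF(b1)={b1,b3,b6,b7}
  DF(b2)={b3,b7}
  DF(b3)={b6}
  DF(b4)={b1,b7}
  DF(b5)={b7}
  DF(b6)={b7}
  DF(b7)=∅

φ for e: defs {b2}
  DF⁺ = {b3,b6,b7}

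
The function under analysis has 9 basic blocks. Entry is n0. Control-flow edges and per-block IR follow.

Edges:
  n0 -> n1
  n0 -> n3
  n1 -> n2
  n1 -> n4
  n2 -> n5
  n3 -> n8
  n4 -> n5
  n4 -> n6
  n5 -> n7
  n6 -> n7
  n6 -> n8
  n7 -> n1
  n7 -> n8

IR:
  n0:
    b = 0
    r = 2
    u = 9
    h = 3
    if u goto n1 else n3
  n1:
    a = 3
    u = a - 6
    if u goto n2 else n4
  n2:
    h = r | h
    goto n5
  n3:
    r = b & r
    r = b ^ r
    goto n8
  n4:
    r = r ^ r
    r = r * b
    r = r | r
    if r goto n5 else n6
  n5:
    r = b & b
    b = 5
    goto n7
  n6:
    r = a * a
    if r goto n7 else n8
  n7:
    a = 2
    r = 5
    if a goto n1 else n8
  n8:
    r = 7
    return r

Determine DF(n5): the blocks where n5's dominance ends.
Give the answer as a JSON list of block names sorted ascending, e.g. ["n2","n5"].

idom tree: n1←n0 n2←n1 n3←n0 n4←n1 n5←n1 n6←n4 n7←n1 n8←n0
Dom at joins:
  n1: preds {n0,n7}: {n0} ∩ {n0,n1,n7} = {n0}; idom=n0
  n5: preds {n2,n4}: {n0,n1,n2} ∩ {n0,n1,n4} = {n0,n1}; idom=n1
  n7: preds {n5,n6}: {n0,n1,n5} ∩ {n0,n1,n4,n6} = {n0,n1}; idom=n1
  n8: preds {n3,n6,n7}: {n0,n3} ∩ {n0,n1,n4,n6} ∩ {n0,n1,n7} = {n0}; idom=n0

DF derivation:
  n1←n0: walk · to n0
  n1←n7: walk n7→n1 to n0
  n5←n2: walk n2 to n1
  n5←n4: walk n4 to n1
  n7←n5: walk n5 to n1
  n7←n6: walk n6→n4 to n1
  n8←n3: walk n3 to n0
  n8←n6: walk n6→n4→n1 to n0
  n8←n7: walk n7→n1 to n0
  n0: DF=∅
  n1: DF={n1,n8}
  n2: DF={n5}
  n3: DF={n8}
  n4: DF={n5,n7,n8}
  n5: DF={n7}
  n6: DF={n7,n8}
  n7: DF={n1,n8}
  n8: DF=∅

DF(n5) = ["n7"]

Answer: ["n7"]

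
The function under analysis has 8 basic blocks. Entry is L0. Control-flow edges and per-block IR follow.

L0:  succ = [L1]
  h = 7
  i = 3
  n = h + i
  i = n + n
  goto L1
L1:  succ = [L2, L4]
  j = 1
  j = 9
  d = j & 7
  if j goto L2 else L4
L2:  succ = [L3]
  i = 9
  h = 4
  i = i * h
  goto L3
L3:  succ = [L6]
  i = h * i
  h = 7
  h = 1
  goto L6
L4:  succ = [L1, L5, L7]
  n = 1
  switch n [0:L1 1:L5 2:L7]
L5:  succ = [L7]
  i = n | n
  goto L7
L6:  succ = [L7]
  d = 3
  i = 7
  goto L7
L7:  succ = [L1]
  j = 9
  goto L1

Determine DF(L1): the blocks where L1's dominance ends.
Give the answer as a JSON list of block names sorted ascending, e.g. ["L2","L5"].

Answer: ["L1"]

Analysis:
idom tree: L1←L0 L2←L1 L3←L2 L4←L1 L5←L4 L6←L3 L7←L1
Dom at joins:
  L1: preds {L0,L4,L7}: {L0} ∩ {L0,L1,L4} ∩ {L0,L1,L7} = {L0}; idom=L0
  L7: preds {L4,L5,L6}: {L0,L1,L4} ∩ {L0,L1,L4,L5} ∩ {L0,L1,L2,L3,L6} = {L0,L1}; idom=L1

DF derivation:
  join L1 pred L0: · stop@L0
  join L1 pred L4: L4→L1 stop@L0
  join L1 pred L7: L7→L1 stop@L0
  join L7 pred L4: L4 stop@L1
  join L7 pred L5: L5→L4 stop@L1
  join L7 pred L6: L6→L3→L2 stop@L1
  DF(L0)=∅
  DF(L1)={L1}
  DF(L2)={L7}
  DF(L3)={L7}
  DF(L4)={L1,L7}
  DF(L5)={L7}
  DF(L6)={L7}
  DF(L7)={L1}

DF(L1) = ["L1"]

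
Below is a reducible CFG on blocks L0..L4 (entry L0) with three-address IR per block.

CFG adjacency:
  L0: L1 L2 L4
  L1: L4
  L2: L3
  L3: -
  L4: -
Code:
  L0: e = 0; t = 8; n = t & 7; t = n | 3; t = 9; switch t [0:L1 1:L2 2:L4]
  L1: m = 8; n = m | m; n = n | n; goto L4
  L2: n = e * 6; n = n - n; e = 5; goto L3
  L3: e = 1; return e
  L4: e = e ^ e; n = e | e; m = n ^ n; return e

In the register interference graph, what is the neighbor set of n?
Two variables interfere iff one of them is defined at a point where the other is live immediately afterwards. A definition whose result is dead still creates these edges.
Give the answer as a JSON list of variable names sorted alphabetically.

Answer: ["e"]

Analysis:
Block summaries:
  L0 def {e,n,t} use ∅
  L1 def {m,n} use ∅
  L2 def {e,n} use {e}
  L3 def {e} use ∅
  L4 def {e,m,n} use {e}

Backward fixpoint:
  L0: in=∅ out={e}
  L1: in={e} out={e}
  L2: in={e} out=∅
  L3: in=∅ out=∅
  L4: in={e} out=∅

Conflict graph:
  e: {m,n,t}
  m: {e}
  n: {e}
  t: {e}

N(n) = ["e"]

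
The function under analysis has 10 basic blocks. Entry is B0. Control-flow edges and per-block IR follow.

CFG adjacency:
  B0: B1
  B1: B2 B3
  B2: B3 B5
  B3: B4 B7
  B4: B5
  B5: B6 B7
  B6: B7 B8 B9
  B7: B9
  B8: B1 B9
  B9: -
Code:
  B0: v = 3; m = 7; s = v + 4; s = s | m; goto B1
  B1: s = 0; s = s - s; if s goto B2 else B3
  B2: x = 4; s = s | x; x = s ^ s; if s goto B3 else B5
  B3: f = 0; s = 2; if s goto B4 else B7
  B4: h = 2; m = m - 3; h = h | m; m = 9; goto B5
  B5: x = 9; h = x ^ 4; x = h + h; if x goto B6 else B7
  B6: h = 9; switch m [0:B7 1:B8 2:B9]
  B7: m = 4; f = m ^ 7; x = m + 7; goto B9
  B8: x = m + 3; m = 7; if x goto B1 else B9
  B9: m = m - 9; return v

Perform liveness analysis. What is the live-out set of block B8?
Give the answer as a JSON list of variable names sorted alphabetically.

Answer: ["m", "v"]

Analysis:
Per-block:
  B0: {m,s,v} / ∅
  B1: {s} / ∅
  B2: {s,x} / {s}
  B3: {f,s} / ∅
  B4: {h,m} / {m}
  B5: {h,x} / ∅
  B6: {h} / {m}
  B7: {f,m,x} / ∅
  B8: {m,x} / {m}
  B9: {m} / {m,v}

Backward fixpoint:
  live B0: ∅→{m,v}
  live B1: {m,v}→{m,s,v}
  live B2: {m,s,v}→{m,v}
  live B3: {m,v}→{m,v}
  live B4: {m,v}→{m,v}
  live B5: {m,v}→{m,v}
  live B6: {m,v}→{m,v}
  live B7: {v}→{m,v}
  live B8: {m,v}→{m,v}
  live B9: {m,v}→∅

live-out(B8) = ["m", "v"]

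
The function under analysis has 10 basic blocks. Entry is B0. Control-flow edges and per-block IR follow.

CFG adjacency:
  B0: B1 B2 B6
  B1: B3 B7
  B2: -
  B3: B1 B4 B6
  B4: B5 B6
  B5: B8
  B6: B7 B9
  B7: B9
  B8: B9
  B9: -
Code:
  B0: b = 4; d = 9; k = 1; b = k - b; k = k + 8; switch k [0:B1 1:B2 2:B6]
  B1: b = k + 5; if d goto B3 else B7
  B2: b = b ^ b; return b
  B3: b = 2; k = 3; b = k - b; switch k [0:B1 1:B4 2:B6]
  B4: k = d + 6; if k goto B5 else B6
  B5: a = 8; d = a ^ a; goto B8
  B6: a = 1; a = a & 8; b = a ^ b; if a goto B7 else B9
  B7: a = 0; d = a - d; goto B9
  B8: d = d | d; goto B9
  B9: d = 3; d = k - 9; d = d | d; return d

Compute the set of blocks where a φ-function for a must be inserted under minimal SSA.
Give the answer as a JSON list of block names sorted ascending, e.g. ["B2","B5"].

idom tree: B1←B0 B2←B0 B3←B1 B4←B3 B5←B4 B6←B0 B7←B0 B8←B5 B9←B0
Dom at joins:
  B1: preds {B0,B3}: {B0} ∩ {B0,B1,B3} = {B0}; idom=B0
  B6: preds {B0,B3,B4}: {B0} ∩ {B0,B1,B3} ∩ {B0,B1,B3,B4} = {B0}; idom=B0
  B7: preds {B1,B6}: {B0,B1} ∩ {B0,B6} = {B0}; idom=B0
  B9: preds {B6,B7,B8}: {B0,B6} ∩ {B0,B7} ∩ {B0,B1,B3,B4,B5,B8} = {B0}; idom=B0

DF walk-up:
  B1←B0: walk · to B0
  B1←B3: walk B3→B1 to B0
  B6←B0: walk · to B0
  B6←B3: walk B3→B1 to B0
  B6←B4: walk B4→B3→B1 to B0
  B7←B1: walk B1 to B0
  B7←B6: walk B6 to B0
  B9←B6: walk B6 to B0
  B9←B7: walk B7 to B0
  B9←B8: walk B8→B5→B4→B3→B1 to B0
  B0 → ∅
  B1 → {B1,B6,B7,B9}
  B2 → ∅
  B3 → {B1,B6,B9}
  B4 → {B6,B9}
  B5 → {B9}
  B6 → {B7,B9}
  B7 → {B9}
  B8 → {B9}
  B9 → ∅

φ for a: defs {B5,B6,B7}
  DF⁺ = {B7,B9}

Answer: ["B7", "B9"]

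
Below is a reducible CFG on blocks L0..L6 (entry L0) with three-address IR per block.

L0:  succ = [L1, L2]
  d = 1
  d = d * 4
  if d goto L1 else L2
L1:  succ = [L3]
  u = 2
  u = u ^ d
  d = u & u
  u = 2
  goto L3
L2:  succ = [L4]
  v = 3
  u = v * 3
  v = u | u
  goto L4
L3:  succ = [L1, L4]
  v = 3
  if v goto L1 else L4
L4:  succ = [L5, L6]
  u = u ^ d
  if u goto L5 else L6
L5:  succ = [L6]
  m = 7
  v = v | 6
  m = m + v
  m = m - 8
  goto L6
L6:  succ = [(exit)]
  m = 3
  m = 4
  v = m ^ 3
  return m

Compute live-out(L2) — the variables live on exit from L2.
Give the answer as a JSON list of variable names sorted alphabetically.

Answer: ["d", "u", "v"]

Derivation:
Per-block:
  L0: {d} / ∅
  L1: {d,u} / {d}
  L2: {u,v} / ∅
  L3: {v} / ∅
  L4: {u} / {d,u}
  L5: {m,v} / {v}
  L6: {m,v} / ∅

Backward fixpoint:
  L0: in=∅ out={d}
  L1: in={d} out={d,u}
  L2: in={d} out={d,u,v}
  L3: in={d,u} out={d,u,v}
  L4: in={d,u,v} out={v}
  L5: in={v} out=∅
  L6: in=∅ out=∅

live-out(L2) = ["d", "u", "v"]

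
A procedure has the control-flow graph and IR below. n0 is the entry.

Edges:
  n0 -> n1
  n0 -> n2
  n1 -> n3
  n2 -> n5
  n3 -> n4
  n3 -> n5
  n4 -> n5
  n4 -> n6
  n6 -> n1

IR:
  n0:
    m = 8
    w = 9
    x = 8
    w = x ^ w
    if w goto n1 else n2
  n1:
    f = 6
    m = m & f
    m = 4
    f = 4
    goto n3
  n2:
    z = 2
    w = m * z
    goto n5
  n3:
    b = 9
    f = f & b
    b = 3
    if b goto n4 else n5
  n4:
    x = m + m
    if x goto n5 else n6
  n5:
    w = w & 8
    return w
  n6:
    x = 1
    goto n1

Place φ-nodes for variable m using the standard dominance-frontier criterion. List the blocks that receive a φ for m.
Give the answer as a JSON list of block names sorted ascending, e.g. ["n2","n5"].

idom tree: n1←n0 n2←n0 n3←n1 n4←n3 n5←n0 n6←n4
Dom at joins:
  n1: preds {n0,n6}: {n0} ∩ {n0,n1,n3,n4,n6} = {n0}; idom=n0
  n5: preds {n2,n3,n4}: {n0,n2} ∩ {n0,n1,n3} ∩ {n0,n1,n3,n4} = {n0}; idom=n0

DF walk-up:
  n1←n0: walk · to n0
  n1←n6: walk n6→n4→n3→n1 to n0
  n5←n2: walk n2 to n0
  n5←n3: walk n3→n1 to n0
  n5←n4: walk n4→n3→n1 to n0
  n0: DF=∅
  n1: DF={n1,n5}
  n2: DF={n5}
  n3: DF={n1,n5}
  n4: DF={n1,n5}
  n5: DF=∅
  n6: DF={n1}

φ for m: defs {n0,n1}
  DF⁺ = {n1,n5}

Answer: ["n1", "n5"]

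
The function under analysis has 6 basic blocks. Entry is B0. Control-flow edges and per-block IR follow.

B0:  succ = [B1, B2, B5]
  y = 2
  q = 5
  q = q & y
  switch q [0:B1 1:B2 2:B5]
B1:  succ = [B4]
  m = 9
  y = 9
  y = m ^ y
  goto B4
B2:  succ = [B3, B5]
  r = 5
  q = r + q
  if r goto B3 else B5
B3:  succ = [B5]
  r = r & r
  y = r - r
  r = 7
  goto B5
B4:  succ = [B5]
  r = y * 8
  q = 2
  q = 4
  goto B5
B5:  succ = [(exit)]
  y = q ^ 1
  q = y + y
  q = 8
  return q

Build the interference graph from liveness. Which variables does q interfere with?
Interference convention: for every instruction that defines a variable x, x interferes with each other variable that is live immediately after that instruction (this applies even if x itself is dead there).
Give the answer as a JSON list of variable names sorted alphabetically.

Answer: ["r", "y"]

Analysis:
def/use:
  B0: def={q,y} ue=∅
  B1: def={m,y} ue=∅
  B2: def={q,r} ue={q}
  B3: def={r,y} ue={r}
  B4: def={q,r} ue={y}
  B5: def={q,y} ue={q}

Live sets:
  live B0: ∅→{q}
  live B1: ∅→{y}
  live B2: {q}→{q,r}
  live B3: {q,r}→{q}
  live B4: {y}→{q}
  live B5: {q}→∅

Interference:
  m↔{y}
  q↔{r,y}
  r↔{q}
  y↔{m,q}

N(q) = ["r", "y"]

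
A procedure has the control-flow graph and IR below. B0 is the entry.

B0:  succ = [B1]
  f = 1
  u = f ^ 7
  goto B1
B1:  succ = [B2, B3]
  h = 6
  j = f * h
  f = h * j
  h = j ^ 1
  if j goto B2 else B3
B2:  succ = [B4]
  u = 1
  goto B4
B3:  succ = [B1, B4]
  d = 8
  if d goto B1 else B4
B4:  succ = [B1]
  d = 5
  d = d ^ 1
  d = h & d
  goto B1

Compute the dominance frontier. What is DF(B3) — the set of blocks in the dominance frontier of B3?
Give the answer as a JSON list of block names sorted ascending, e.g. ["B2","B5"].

Answer: ["B1", "B4"]

Derivation:
idom tree: B1←B0 B2←B1 B3←B1 B4←B1
Join-block Dom:
  B1: preds {B0,B3,B4}: {B0} ∩ {B0,B1,B3} ∩ {B0,B1,B4} = {B0}; idom=B0
  B4: preds {B2,B3}: {B0,B1,B2} ∩ {B0,B1,B3} = {B0,B1}; idom=B1

DF derivation:
  join B1 pred B0: · stop@B0
  join B1 pred B3: B3→B1 stop@B0
  join B1 pred B4: B4→B1 stop@B0
  join B4 pred B2: B2 stop@B1
  join B4 pred B3: B3 stop@B1
  B0: DF=∅
  B1: DF={B1}
  B2: DF={B4}
  B3: DF={B1,B4}
  B4: DF={B1}

DF(B3) = ["B1", "B4"]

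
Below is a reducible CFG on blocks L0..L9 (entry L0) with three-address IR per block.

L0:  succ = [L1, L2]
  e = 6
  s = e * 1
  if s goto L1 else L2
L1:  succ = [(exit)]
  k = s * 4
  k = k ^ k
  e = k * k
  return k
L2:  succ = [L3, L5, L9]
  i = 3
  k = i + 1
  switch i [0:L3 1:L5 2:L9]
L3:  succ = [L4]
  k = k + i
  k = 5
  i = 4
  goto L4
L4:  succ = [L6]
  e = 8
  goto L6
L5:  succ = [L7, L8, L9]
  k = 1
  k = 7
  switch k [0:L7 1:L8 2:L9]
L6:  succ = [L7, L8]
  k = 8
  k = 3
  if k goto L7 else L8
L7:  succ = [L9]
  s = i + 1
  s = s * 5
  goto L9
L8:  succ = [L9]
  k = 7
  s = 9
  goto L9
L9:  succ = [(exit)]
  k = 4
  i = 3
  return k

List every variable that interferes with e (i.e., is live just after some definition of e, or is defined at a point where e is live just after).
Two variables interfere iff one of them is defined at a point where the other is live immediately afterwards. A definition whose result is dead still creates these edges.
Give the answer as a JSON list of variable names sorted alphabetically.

Answer: ["i", "k"]

Analysis:
Per-block:
  L0: {e,s} / ∅
  L1: {e,k} / {s}
  L2: {i,k} / ∅
  L3: {i,k} / {i,k}
  L4: {e} / ∅
  L5: {k} / ∅
  L6: {k} / ∅
  L7: {s} / {i}
  L8: {k,s} / ∅
  L9: {i,k} / ∅

Backward fixpoint:
  live L0: ∅→{s}
  live L1: {s}→∅
  live L2: ∅→{i,k}
  live L3: {i,k}→{i}
  live L4: {i}→{i}
  live L5: {i}→{i}
  live L6: {i}→{i}
  live L7: {i}→∅
  live L8: ∅→∅
  live L9: ∅→∅

Interfere edges:
  e↔{i,k}
  i↔{e,k}
  k↔{e,i}
  s↔∅

N(e) = ["i", "k"]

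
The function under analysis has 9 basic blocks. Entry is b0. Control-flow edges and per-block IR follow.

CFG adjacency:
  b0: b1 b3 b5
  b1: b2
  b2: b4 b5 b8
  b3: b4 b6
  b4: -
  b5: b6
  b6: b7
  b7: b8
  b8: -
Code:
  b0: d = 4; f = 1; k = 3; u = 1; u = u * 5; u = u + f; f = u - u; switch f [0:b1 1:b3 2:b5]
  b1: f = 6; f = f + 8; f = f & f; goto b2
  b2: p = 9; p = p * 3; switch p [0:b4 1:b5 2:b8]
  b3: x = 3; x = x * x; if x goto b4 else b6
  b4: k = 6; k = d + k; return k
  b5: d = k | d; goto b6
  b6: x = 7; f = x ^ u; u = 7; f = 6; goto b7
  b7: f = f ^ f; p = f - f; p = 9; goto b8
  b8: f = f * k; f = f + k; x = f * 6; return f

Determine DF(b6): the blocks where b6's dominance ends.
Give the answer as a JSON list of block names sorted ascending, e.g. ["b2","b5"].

idom tree: b1←b0 b2←b1 b3←b0 b4←b0 b5←b0 b6←b0 b7←b6 b8←b0
Dom at joins:
  b4: preds {b2,b3}: {b0,b1,b2} ∩ {b0,b3} = {b0}; idom=b0
  b5: preds {b0,b2}: {b0} ∩ {b0,b1,b2} = {b0}; idom=b0
  b6: preds {b3,b5}: {b0,b3} ∩ {b0,b5} = {b0}; idom=b0
  b8: preds {b2,b7}: {b0,b1,b2} ∩ {b0,b6,b7} = {b0}; idom=b0

Frontier:
  join b4 pred b2: b2→b1 stop@b0
  join b4 pred b3: b3 stop@b0
  join b5 pred b0: · stop@b0
  join b5 pred b2: b2→b1 stop@b0
  join b6 pred b3: b3 stop@b0
  join b6 pred b5: b5 stop@b0
  join b8 pred b2: b2→b1 stop@b0
  join b8 pred b7: b7→b6 stop@b0
  b0: DF=∅
  b1: DF={b4,b5,b8}
  b2: DF={b4,b5,b8}
  b3: DF={b4,b6}
  b4: DF=∅
  b5: DF={b6}
  b6: DF={b8}
  b7: DF={b8}
  b8: DF=∅

DF(b6) = ["b8"]

Answer: ["b8"]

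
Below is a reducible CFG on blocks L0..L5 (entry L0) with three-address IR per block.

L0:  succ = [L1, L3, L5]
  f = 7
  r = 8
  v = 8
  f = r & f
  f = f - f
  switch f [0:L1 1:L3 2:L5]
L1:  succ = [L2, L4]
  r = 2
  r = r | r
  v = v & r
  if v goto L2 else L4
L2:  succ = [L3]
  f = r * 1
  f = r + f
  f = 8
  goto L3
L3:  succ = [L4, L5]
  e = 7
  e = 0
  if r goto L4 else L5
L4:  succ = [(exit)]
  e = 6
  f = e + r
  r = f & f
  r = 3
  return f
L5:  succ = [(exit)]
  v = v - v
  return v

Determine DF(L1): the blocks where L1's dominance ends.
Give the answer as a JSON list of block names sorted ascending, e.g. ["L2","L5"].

Answer: ["L3", "L4"]

Analysis:
idom tree: L1←L0 L2←L1 L3←L0 L4←L0 L5←L0
Join-block Dom:
  L3: preds {L0,L2}: {L0} ∩ {L0,L1,L2} = {L0}; idom=L0
  L4: preds {L1,L3}: {L0,L1} ∩ {L0,L3} = {L0}; idom=L0
  L5: preds {L0,L3}: {L0} ∩ {L0,L3} = {L0}; idom=L0

Frontier:
  join L3 pred L0: · stop@L0
  join L3 pred L2: L2→L1 stop@L0
  join L4 pred L1: L1 stop@L0
  join L4 pred L3: L3 stop@L0
  join L5 pred L0: · stop@L0
  join L5 pred L3: L3 stop@L0
  DF(L0)=∅
  DF(L1)={L3,L4}
  DF(L2)={L3}
  DF(L3)={L4,L5}
  DF(L4)=∅
  DF(L5)=∅

DF(L1) = ["L3", "L4"]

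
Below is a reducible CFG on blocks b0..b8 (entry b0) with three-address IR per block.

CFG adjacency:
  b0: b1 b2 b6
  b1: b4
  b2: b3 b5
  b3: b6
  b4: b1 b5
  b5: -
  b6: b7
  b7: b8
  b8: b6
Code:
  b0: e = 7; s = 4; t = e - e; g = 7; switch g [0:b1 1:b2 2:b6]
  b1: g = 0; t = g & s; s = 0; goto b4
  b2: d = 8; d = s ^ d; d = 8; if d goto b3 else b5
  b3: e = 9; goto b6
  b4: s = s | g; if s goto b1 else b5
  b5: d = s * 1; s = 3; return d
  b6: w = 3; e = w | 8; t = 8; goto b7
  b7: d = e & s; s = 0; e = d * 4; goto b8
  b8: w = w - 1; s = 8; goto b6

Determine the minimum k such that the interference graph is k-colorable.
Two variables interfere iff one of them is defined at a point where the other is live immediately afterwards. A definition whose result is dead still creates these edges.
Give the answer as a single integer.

Block summaries:
  b0: {e,g,s,t} / ∅
  b1: {g,s,t} / {s}
  b2: {d} / {s}
  b3: {e} / ∅
  b4: {s} / {g,s}
  b5: {d,s} / {s}
  b6: {e,t,w} / ∅
  b7: {d,e,s} / {e,s}
  b8: {s,w} / {w}

Live sets:
  b0 li=∅ lo={s}
  b1 li={s} lo={g,s}
  b2 li={s} lo={s}
  b3 li={s} lo={s}
  b4 li={g,s} lo={s}
  b5 li={s} lo=∅
  b6 li={s} lo={e,s,w}
  b7 li={e,s,w} lo={w}
  b8 li={w} lo={s}

Conflict graph:
  d↔{s,w}
  e↔{s,t,w}
  g↔{s,t}
  s↔{d,e,g,t,w}
  t↔{e,g,s,w}
  w↔{d,e,s,t}

Colouring:
  lower bound: {e,s,t,w} mutually conflict ⇒ χ ≥ 4
  assign d→c1 e→c3 g→c2 s→c0 t→c1 w→c2 — no edge inside a register ⇒ χ ≤ 4
  χ = 4

Answer: 4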